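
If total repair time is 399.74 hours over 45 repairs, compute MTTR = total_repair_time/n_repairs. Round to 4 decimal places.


total_repair_time = 399.74
n_repairs = 45
MTTR = 399.74 / 45
MTTR = 8.8831

8.8831


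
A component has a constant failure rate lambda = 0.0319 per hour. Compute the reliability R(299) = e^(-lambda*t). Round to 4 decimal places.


lambda = 0.0319
t = 299
lambda * t = 9.5381
R(t) = e^(-9.5381)
R(t) = 0.0001

0.0001


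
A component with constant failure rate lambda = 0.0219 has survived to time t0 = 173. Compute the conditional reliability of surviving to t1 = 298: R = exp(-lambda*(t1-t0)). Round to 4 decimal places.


lambda = 0.0219
t0 = 173, t1 = 298
t1 - t0 = 125
lambda * (t1-t0) = 0.0219 * 125 = 2.7375
R = exp(-2.7375)
R = 0.0647

0.0647


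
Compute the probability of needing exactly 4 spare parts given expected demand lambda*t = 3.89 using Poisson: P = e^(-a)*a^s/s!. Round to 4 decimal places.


a = 3.89, s = 4
e^(-a) = e^(-3.89) = 0.0204
a^s = 3.89^4 = 228.9805
s! = 24
P = 0.0204 * 228.9805 / 24
P = 0.1951

0.1951


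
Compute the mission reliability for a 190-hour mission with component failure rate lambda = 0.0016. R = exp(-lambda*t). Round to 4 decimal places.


lambda = 0.0016
mission_time = 190
lambda * t = 0.0016 * 190 = 0.304
R = exp(-0.304)
R = 0.7379

0.7379


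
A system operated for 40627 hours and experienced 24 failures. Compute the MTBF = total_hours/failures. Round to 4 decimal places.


total_hours = 40627
failures = 24
MTBF = 40627 / 24
MTBF = 1692.7917

1692.7917


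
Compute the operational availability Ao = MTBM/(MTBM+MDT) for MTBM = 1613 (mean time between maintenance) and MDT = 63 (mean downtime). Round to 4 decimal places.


MTBM = 1613
MDT = 63
MTBM + MDT = 1676
Ao = 1613 / 1676
Ao = 0.9624

0.9624


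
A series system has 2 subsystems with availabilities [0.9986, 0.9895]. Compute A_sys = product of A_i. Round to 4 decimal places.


Subsystems: [0.9986, 0.9895]
After subsystem 1 (A=0.9986): product = 0.9986
After subsystem 2 (A=0.9895): product = 0.9881
A_sys = 0.9881

0.9881


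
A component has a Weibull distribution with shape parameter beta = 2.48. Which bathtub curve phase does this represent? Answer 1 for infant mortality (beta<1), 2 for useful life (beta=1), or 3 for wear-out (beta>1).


beta = 2.48
Compare beta to 1:
beta < 1 => infant mortality (phase 1)
beta = 1 => useful life (phase 2)
beta > 1 => wear-out (phase 3)
Since beta = 2.48, this is wear-out (increasing failure rate)
Phase = 3

3


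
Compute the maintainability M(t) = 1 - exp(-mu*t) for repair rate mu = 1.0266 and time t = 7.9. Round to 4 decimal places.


mu = 1.0266, t = 7.9
mu * t = 1.0266 * 7.9 = 8.1101
exp(-8.1101) = 0.0003
M(t) = 1 - 0.0003
M(t) = 0.9997

0.9997


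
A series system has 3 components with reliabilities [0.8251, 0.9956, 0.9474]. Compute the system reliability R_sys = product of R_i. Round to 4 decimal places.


Components: [0.8251, 0.9956, 0.9474]
After component 1 (R=0.8251): product = 0.8251
After component 2 (R=0.9956): product = 0.8215
After component 3 (R=0.9474): product = 0.7783
R_sys = 0.7783

0.7783


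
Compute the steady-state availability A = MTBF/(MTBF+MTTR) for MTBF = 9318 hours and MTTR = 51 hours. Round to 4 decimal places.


MTBF = 9318
MTTR = 51
MTBF + MTTR = 9369
A = 9318 / 9369
A = 0.9946

0.9946


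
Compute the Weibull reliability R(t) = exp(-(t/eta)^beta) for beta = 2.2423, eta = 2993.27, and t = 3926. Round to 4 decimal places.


beta = 2.2423, eta = 2993.27, t = 3926
t/eta = 3926 / 2993.27 = 1.3116
(t/eta)^beta = 1.3116^2.2423 = 1.8372
R(t) = exp(-1.8372)
R(t) = 0.1593

0.1593


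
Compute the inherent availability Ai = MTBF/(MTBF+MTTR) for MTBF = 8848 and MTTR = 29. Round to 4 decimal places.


MTBF = 8848
MTTR = 29
MTBF + MTTR = 8877
Ai = 8848 / 8877
Ai = 0.9967

0.9967


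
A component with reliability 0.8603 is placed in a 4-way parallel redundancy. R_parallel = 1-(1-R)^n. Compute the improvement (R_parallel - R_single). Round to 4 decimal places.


R_single = 0.8603, n = 4
1 - R_single = 0.1397
(1 - R_single)^n = 0.1397^4 = 0.0004
R_parallel = 1 - 0.0004 = 0.9996
Improvement = 0.9996 - 0.8603
Improvement = 0.1393

0.1393


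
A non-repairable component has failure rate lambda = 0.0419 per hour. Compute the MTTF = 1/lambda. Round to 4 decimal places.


lambda = 0.0419
MTTF = 1 / 0.0419
MTTF = 23.8663

23.8663


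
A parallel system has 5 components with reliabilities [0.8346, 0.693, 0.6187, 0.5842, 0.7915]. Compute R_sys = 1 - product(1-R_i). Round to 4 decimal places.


Components: [0.8346, 0.693, 0.6187, 0.5842, 0.7915]
(1 - 0.8346) = 0.1654, running product = 0.1654
(1 - 0.693) = 0.307, running product = 0.0508
(1 - 0.6187) = 0.3813, running product = 0.0194
(1 - 0.5842) = 0.4158, running product = 0.0081
(1 - 0.7915) = 0.2085, running product = 0.0017
Product of (1-R_i) = 0.0017
R_sys = 1 - 0.0017 = 0.9983

0.9983


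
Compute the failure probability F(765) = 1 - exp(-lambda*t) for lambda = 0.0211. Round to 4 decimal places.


lambda = 0.0211, t = 765
lambda * t = 16.1415
exp(-16.1415) = 0.0
F(t) = 1 - 0.0
F(t) = 1.0

1.0


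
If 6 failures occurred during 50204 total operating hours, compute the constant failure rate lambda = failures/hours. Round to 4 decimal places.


failures = 6
total_hours = 50204
lambda = 6 / 50204
lambda = 0.0001

0.0001


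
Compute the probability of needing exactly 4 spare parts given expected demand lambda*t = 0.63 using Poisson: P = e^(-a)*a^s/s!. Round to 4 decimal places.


a = 0.63, s = 4
e^(-a) = e^(-0.63) = 0.5326
a^s = 0.63^4 = 0.1575
s! = 24
P = 0.5326 * 0.1575 / 24
P = 0.0035

0.0035


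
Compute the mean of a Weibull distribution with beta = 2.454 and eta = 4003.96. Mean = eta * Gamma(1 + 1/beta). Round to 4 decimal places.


beta = 2.454, eta = 4003.96
1/beta = 0.4075
1 + 1/beta = 1.4075
Gamma(1.4075) = 0.8869
Mean = 4003.96 * 0.8869
Mean = 3551.0362

3551.0362


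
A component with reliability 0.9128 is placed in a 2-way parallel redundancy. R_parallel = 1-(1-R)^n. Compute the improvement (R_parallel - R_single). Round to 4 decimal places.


R_single = 0.9128, n = 2
1 - R_single = 0.0872
(1 - R_single)^n = 0.0872^2 = 0.0076
R_parallel = 1 - 0.0076 = 0.9924
Improvement = 0.9924 - 0.9128
Improvement = 0.0796

0.0796


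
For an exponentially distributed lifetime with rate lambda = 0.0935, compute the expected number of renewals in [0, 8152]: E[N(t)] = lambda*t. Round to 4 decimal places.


lambda = 0.0935
t = 8152
E[N(t)] = lambda * t
E[N(t)] = 0.0935 * 8152
E[N(t)] = 762.212

762.212


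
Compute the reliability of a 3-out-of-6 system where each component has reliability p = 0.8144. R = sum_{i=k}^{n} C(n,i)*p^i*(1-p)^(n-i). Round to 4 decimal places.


k = 3, n = 6, p = 0.8144
i=3: C(6,3)=20 * 0.8144^3 * 0.1856^3 = 0.0691
i=4: C(6,4)=15 * 0.8144^4 * 0.1856^2 = 0.2273
i=5: C(6,5)=6 * 0.8144^5 * 0.1856^1 = 0.3989
i=6: C(6,6)=1 * 0.8144^6 * 0.1856^0 = 0.2918
R = sum of terms = 0.9871

0.9871


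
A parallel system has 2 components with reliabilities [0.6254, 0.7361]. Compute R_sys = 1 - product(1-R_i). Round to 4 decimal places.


Components: [0.6254, 0.7361]
(1 - 0.6254) = 0.3746, running product = 0.3746
(1 - 0.7361) = 0.2639, running product = 0.0989
Product of (1-R_i) = 0.0989
R_sys = 1 - 0.0989 = 0.9011

0.9011


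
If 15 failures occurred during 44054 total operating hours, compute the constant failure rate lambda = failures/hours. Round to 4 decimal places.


failures = 15
total_hours = 44054
lambda = 15 / 44054
lambda = 0.0003

0.0003


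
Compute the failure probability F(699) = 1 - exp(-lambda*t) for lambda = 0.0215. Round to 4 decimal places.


lambda = 0.0215, t = 699
lambda * t = 15.0285
exp(-15.0285) = 0.0
F(t) = 1 - 0.0
F(t) = 1.0

1.0


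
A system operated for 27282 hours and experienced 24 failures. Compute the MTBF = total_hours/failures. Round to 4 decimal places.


total_hours = 27282
failures = 24
MTBF = 27282 / 24
MTBF = 1136.75

1136.75


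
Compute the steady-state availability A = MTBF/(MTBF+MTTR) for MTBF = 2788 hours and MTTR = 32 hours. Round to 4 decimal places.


MTBF = 2788
MTTR = 32
MTBF + MTTR = 2820
A = 2788 / 2820
A = 0.9887

0.9887


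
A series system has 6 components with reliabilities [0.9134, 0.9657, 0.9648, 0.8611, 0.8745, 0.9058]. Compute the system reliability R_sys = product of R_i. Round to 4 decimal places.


Components: [0.9134, 0.9657, 0.9648, 0.8611, 0.8745, 0.9058]
After component 1 (R=0.9134): product = 0.9134
After component 2 (R=0.9657): product = 0.8821
After component 3 (R=0.9648): product = 0.851
After component 4 (R=0.8611): product = 0.7328
After component 5 (R=0.8745): product = 0.6408
After component 6 (R=0.9058): product = 0.5805
R_sys = 0.5805

0.5805


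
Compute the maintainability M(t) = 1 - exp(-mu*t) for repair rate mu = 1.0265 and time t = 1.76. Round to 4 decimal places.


mu = 1.0265, t = 1.76
mu * t = 1.0265 * 1.76 = 1.8066
exp(-1.8066) = 0.1642
M(t) = 1 - 0.1642
M(t) = 0.8358

0.8358


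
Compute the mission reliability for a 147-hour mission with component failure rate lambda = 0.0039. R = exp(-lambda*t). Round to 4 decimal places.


lambda = 0.0039
mission_time = 147
lambda * t = 0.0039 * 147 = 0.5733
R = exp(-0.5733)
R = 0.5637

0.5637


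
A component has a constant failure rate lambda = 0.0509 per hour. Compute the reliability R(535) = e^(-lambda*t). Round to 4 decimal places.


lambda = 0.0509
t = 535
lambda * t = 27.2315
R(t) = e^(-27.2315)
R(t) = 0.0

0.0


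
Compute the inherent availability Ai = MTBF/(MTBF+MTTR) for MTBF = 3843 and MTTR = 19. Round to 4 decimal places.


MTBF = 3843
MTTR = 19
MTBF + MTTR = 3862
Ai = 3843 / 3862
Ai = 0.9951

0.9951


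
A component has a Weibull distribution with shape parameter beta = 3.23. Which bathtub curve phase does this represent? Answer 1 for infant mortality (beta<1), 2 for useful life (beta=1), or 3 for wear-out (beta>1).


beta = 3.23
Compare beta to 1:
beta < 1 => infant mortality (phase 1)
beta = 1 => useful life (phase 2)
beta > 1 => wear-out (phase 3)
Since beta = 3.23, this is wear-out (increasing failure rate)
Phase = 3

3


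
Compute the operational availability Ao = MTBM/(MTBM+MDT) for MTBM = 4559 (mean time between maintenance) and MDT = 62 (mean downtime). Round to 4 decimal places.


MTBM = 4559
MDT = 62
MTBM + MDT = 4621
Ao = 4559 / 4621
Ao = 0.9866

0.9866


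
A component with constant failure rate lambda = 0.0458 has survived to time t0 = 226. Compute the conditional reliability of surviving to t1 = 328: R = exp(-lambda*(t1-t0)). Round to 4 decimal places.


lambda = 0.0458
t0 = 226, t1 = 328
t1 - t0 = 102
lambda * (t1-t0) = 0.0458 * 102 = 4.6716
R = exp(-4.6716)
R = 0.0094

0.0094


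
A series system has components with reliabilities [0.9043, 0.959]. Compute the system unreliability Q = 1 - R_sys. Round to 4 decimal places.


Components: [0.9043, 0.959]
After component 1: product = 0.9043
After component 2: product = 0.8672
R_sys = 0.8672
Q = 1 - 0.8672 = 0.1328

0.1328


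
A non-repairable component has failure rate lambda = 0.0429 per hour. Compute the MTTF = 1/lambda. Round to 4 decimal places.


lambda = 0.0429
MTTF = 1 / 0.0429
MTTF = 23.31

23.31


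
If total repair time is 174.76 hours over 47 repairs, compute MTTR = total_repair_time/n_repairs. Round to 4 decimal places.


total_repair_time = 174.76
n_repairs = 47
MTTR = 174.76 / 47
MTTR = 3.7183

3.7183


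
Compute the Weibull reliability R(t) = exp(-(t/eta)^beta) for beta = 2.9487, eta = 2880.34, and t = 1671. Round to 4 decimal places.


beta = 2.9487, eta = 2880.34, t = 1671
t/eta = 1671 / 2880.34 = 0.5801
(t/eta)^beta = 0.5801^2.9487 = 0.2008
R(t) = exp(-0.2008)
R(t) = 0.8181

0.8181


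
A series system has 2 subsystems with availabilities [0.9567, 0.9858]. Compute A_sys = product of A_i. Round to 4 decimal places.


Subsystems: [0.9567, 0.9858]
After subsystem 1 (A=0.9567): product = 0.9567
After subsystem 2 (A=0.9858): product = 0.9431
A_sys = 0.9431

0.9431


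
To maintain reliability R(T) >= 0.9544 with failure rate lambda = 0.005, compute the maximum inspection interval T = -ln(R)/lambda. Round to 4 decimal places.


R_target = 0.9544
lambda = 0.005
-ln(0.9544) = 0.0467
T = 0.0467 / 0.005
T = 9.3345

9.3345


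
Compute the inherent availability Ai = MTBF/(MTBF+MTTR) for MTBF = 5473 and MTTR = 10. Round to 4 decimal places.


MTBF = 5473
MTTR = 10
MTBF + MTTR = 5483
Ai = 5473 / 5483
Ai = 0.9982

0.9982


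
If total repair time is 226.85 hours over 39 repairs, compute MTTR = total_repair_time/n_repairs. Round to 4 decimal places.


total_repair_time = 226.85
n_repairs = 39
MTTR = 226.85 / 39
MTTR = 5.8167

5.8167


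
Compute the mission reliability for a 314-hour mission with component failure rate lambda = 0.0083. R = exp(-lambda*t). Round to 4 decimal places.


lambda = 0.0083
mission_time = 314
lambda * t = 0.0083 * 314 = 2.6062
R = exp(-2.6062)
R = 0.0738

0.0738


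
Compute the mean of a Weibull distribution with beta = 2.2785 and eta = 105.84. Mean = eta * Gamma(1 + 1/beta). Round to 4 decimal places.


beta = 2.2785, eta = 105.84
1/beta = 0.4389
1 + 1/beta = 1.4389
Gamma(1.4389) = 0.8858
Mean = 105.84 * 0.8858
Mean = 93.7559

93.7559


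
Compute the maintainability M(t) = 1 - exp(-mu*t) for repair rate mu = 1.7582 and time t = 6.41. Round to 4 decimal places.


mu = 1.7582, t = 6.41
mu * t = 1.7582 * 6.41 = 11.2701
exp(-11.2701) = 0.0
M(t) = 1 - 0.0
M(t) = 1.0

1.0


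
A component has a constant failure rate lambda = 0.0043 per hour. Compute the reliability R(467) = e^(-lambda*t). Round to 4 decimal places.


lambda = 0.0043
t = 467
lambda * t = 2.0081
R(t) = e^(-2.0081)
R(t) = 0.1342

0.1342


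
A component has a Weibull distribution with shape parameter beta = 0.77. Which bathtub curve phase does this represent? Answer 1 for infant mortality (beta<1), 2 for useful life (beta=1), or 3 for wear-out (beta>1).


beta = 0.77
Compare beta to 1:
beta < 1 => infant mortality (phase 1)
beta = 1 => useful life (phase 2)
beta > 1 => wear-out (phase 3)
Since beta = 0.77, this is infant mortality (decreasing failure rate)
Phase = 1

1


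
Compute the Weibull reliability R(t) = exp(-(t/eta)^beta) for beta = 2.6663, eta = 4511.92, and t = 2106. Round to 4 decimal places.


beta = 2.6663, eta = 4511.92, t = 2106
t/eta = 2106 / 4511.92 = 0.4668
(t/eta)^beta = 0.4668^2.6663 = 0.1311
R(t) = exp(-0.1311)
R(t) = 0.8771

0.8771


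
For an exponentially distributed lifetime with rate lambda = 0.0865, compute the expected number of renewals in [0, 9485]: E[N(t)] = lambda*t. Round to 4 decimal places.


lambda = 0.0865
t = 9485
E[N(t)] = lambda * t
E[N(t)] = 0.0865 * 9485
E[N(t)] = 820.4525

820.4525


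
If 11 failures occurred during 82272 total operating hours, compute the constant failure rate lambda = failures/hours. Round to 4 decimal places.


failures = 11
total_hours = 82272
lambda = 11 / 82272
lambda = 0.0001

0.0001


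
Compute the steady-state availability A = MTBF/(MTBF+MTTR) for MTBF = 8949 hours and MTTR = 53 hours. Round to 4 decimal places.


MTBF = 8949
MTTR = 53
MTBF + MTTR = 9002
A = 8949 / 9002
A = 0.9941

0.9941


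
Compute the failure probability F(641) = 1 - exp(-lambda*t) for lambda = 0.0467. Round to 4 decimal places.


lambda = 0.0467, t = 641
lambda * t = 29.9347
exp(-29.9347) = 0.0
F(t) = 1 - 0.0
F(t) = 1.0

1.0


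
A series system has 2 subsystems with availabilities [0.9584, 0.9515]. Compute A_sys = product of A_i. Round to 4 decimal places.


Subsystems: [0.9584, 0.9515]
After subsystem 1 (A=0.9584): product = 0.9584
After subsystem 2 (A=0.9515): product = 0.9119
A_sys = 0.9119

0.9119


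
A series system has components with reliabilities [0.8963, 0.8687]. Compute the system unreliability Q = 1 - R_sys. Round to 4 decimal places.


Components: [0.8963, 0.8687]
After component 1: product = 0.8963
After component 2: product = 0.7786
R_sys = 0.7786
Q = 1 - 0.7786 = 0.2214

0.2214


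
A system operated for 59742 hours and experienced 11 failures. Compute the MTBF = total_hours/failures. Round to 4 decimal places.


total_hours = 59742
failures = 11
MTBF = 59742 / 11
MTBF = 5431.0909

5431.0909


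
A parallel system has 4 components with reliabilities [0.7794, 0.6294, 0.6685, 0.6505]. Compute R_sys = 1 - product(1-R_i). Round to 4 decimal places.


Components: [0.7794, 0.6294, 0.6685, 0.6505]
(1 - 0.7794) = 0.2206, running product = 0.2206
(1 - 0.6294) = 0.3706, running product = 0.0818
(1 - 0.6685) = 0.3315, running product = 0.0271
(1 - 0.6505) = 0.3495, running product = 0.0095
Product of (1-R_i) = 0.0095
R_sys = 1 - 0.0095 = 0.9905

0.9905


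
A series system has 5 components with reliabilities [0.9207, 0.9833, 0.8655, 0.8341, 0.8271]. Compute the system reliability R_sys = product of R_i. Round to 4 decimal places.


Components: [0.9207, 0.9833, 0.8655, 0.8341, 0.8271]
After component 1 (R=0.9207): product = 0.9207
After component 2 (R=0.9833): product = 0.9053
After component 3 (R=0.8655): product = 0.7836
After component 4 (R=0.8341): product = 0.6536
After component 5 (R=0.8271): product = 0.5406
R_sys = 0.5406

0.5406


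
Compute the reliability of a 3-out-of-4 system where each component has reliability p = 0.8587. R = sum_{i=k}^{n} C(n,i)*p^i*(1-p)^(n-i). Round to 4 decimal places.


k = 3, n = 4, p = 0.8587
i=3: C(4,3)=4 * 0.8587^3 * 0.1413^1 = 0.3579
i=4: C(4,4)=1 * 0.8587^4 * 0.1413^0 = 0.5437
R = sum of terms = 0.9016

0.9016


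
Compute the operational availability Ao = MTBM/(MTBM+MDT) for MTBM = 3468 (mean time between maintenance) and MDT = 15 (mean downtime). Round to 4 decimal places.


MTBM = 3468
MDT = 15
MTBM + MDT = 3483
Ao = 3468 / 3483
Ao = 0.9957

0.9957


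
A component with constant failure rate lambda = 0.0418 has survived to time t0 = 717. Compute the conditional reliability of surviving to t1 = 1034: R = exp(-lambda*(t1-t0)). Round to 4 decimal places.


lambda = 0.0418
t0 = 717, t1 = 1034
t1 - t0 = 317
lambda * (t1-t0) = 0.0418 * 317 = 13.2506
R = exp(-13.2506)
R = 0.0

0.0


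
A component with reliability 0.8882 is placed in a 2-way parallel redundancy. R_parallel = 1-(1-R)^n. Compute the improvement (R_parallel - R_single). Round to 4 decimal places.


R_single = 0.8882, n = 2
1 - R_single = 0.1118
(1 - R_single)^n = 0.1118^2 = 0.0125
R_parallel = 1 - 0.0125 = 0.9875
Improvement = 0.9875 - 0.8882
Improvement = 0.0993

0.0993


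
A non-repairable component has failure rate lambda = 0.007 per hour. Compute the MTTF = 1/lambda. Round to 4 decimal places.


lambda = 0.007
MTTF = 1 / 0.007
MTTF = 142.8571

142.8571


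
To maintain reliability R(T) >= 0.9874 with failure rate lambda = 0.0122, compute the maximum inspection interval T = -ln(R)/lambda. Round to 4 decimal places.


R_target = 0.9874
lambda = 0.0122
-ln(0.9874) = 0.0127
T = 0.0127 / 0.0122
T = 1.0393

1.0393


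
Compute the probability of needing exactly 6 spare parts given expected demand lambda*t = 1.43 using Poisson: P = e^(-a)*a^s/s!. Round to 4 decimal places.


a = 1.43, s = 6
e^(-a) = e^(-1.43) = 0.2393
a^s = 1.43^6 = 8.551
s! = 720
P = 0.2393 * 8.551 / 720
P = 0.0028

0.0028


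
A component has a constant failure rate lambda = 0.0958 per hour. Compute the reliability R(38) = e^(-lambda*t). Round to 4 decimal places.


lambda = 0.0958
t = 38
lambda * t = 3.6404
R(t) = e^(-3.6404)
R(t) = 0.0262

0.0262


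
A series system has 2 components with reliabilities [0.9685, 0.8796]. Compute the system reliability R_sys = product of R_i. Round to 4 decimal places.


Components: [0.9685, 0.8796]
After component 1 (R=0.9685): product = 0.9685
After component 2 (R=0.8796): product = 0.8519
R_sys = 0.8519

0.8519


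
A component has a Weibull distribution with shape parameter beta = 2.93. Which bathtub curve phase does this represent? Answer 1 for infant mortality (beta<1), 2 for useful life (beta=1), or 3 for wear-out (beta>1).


beta = 2.93
Compare beta to 1:
beta < 1 => infant mortality (phase 1)
beta = 1 => useful life (phase 2)
beta > 1 => wear-out (phase 3)
Since beta = 2.93, this is wear-out (increasing failure rate)
Phase = 3

3


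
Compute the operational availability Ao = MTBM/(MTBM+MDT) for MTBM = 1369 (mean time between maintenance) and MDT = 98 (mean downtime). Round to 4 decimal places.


MTBM = 1369
MDT = 98
MTBM + MDT = 1467
Ao = 1369 / 1467
Ao = 0.9332

0.9332


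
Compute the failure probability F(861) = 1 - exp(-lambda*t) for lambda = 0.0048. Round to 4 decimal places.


lambda = 0.0048, t = 861
lambda * t = 4.1328
exp(-4.1328) = 0.016
F(t) = 1 - 0.016
F(t) = 0.984

0.984


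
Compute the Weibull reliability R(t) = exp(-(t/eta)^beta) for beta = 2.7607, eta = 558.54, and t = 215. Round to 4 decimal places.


beta = 2.7607, eta = 558.54, t = 215
t/eta = 215 / 558.54 = 0.3849
(t/eta)^beta = 0.3849^2.7607 = 0.0717
R(t) = exp(-0.0717)
R(t) = 0.9308

0.9308


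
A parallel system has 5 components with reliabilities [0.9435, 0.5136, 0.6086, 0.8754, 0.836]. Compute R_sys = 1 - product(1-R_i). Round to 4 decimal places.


Components: [0.9435, 0.5136, 0.6086, 0.8754, 0.836]
(1 - 0.9435) = 0.0565, running product = 0.0565
(1 - 0.5136) = 0.4864, running product = 0.0275
(1 - 0.6086) = 0.3914, running product = 0.0108
(1 - 0.8754) = 0.1246, running product = 0.0013
(1 - 0.836) = 0.164, running product = 0.0002
Product of (1-R_i) = 0.0002
R_sys = 1 - 0.0002 = 0.9998

0.9998


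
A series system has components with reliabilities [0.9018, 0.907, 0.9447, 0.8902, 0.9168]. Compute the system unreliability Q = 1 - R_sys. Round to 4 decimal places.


Components: [0.9018, 0.907, 0.9447, 0.8902, 0.9168]
After component 1: product = 0.9018
After component 2: product = 0.8179
After component 3: product = 0.7727
After component 4: product = 0.6879
After component 5: product = 0.6306
R_sys = 0.6306
Q = 1 - 0.6306 = 0.3694

0.3694


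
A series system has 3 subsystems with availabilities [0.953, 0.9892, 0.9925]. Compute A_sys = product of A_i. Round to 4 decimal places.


Subsystems: [0.953, 0.9892, 0.9925]
After subsystem 1 (A=0.953): product = 0.953
After subsystem 2 (A=0.9892): product = 0.9427
After subsystem 3 (A=0.9925): product = 0.9356
A_sys = 0.9356

0.9356


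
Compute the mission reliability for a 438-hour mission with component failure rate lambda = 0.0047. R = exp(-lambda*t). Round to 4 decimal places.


lambda = 0.0047
mission_time = 438
lambda * t = 0.0047 * 438 = 2.0586
R = exp(-2.0586)
R = 0.1276

0.1276


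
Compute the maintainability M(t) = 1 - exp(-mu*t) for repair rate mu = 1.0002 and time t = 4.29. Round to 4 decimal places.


mu = 1.0002, t = 4.29
mu * t = 1.0002 * 4.29 = 4.2909
exp(-4.2909) = 0.0137
M(t) = 1 - 0.0137
M(t) = 0.9863

0.9863


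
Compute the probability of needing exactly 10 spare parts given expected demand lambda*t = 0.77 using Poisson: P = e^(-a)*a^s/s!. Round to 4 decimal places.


a = 0.77, s = 10
e^(-a) = e^(-0.77) = 0.463
a^s = 0.77^10 = 0.0733
s! = 3628800
P = 0.463 * 0.0733 / 3628800
P = 0.0

0.0


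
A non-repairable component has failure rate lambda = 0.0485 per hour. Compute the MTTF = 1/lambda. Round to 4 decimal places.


lambda = 0.0485
MTTF = 1 / 0.0485
MTTF = 20.6186

20.6186


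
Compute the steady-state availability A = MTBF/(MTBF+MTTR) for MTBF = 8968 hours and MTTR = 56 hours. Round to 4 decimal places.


MTBF = 8968
MTTR = 56
MTBF + MTTR = 9024
A = 8968 / 9024
A = 0.9938

0.9938


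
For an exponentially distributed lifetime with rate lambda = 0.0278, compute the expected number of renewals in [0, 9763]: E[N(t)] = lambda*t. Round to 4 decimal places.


lambda = 0.0278
t = 9763
E[N(t)] = lambda * t
E[N(t)] = 0.0278 * 9763
E[N(t)] = 271.4114

271.4114


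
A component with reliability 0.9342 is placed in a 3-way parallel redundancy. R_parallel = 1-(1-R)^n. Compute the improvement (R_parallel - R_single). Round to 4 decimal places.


R_single = 0.9342, n = 3
1 - R_single = 0.0658
(1 - R_single)^n = 0.0658^3 = 0.0003
R_parallel = 1 - 0.0003 = 0.9997
Improvement = 0.9997 - 0.9342
Improvement = 0.0655

0.0655


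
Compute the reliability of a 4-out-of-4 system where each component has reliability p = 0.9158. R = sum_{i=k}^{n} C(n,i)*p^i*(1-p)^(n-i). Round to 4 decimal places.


k = 4, n = 4, p = 0.9158
i=4: C(4,4)=1 * 0.9158^4 * 0.0842^0 = 0.7034
R = sum of terms = 0.7034

0.7034


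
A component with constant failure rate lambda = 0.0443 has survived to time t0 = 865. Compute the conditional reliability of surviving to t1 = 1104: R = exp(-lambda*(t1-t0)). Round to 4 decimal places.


lambda = 0.0443
t0 = 865, t1 = 1104
t1 - t0 = 239
lambda * (t1-t0) = 0.0443 * 239 = 10.5877
R = exp(-10.5877)
R = 0.0

0.0


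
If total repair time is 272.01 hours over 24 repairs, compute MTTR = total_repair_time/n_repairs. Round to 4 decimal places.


total_repair_time = 272.01
n_repairs = 24
MTTR = 272.01 / 24
MTTR = 11.3338

11.3338


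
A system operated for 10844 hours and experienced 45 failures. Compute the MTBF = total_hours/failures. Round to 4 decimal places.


total_hours = 10844
failures = 45
MTBF = 10844 / 45
MTBF = 240.9778

240.9778


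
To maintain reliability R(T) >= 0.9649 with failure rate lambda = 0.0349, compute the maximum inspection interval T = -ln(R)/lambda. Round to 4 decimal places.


R_target = 0.9649
lambda = 0.0349
-ln(0.9649) = 0.0357
T = 0.0357 / 0.0349
T = 1.0238

1.0238


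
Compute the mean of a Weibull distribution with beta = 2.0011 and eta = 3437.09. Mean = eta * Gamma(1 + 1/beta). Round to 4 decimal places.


beta = 2.0011, eta = 3437.09
1/beta = 0.4997
1 + 1/beta = 1.4997
Gamma(1.4997) = 0.8862
Mean = 3437.09 * 0.8862
Mean = 3046.0113

3046.0113


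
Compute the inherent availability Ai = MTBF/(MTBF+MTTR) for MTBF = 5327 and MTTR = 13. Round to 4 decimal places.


MTBF = 5327
MTTR = 13
MTBF + MTTR = 5340
Ai = 5327 / 5340
Ai = 0.9976

0.9976


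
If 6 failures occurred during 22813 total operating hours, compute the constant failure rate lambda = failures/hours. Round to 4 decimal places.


failures = 6
total_hours = 22813
lambda = 6 / 22813
lambda = 0.0003

0.0003


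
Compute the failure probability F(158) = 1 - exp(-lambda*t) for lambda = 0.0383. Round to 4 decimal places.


lambda = 0.0383, t = 158
lambda * t = 6.0514
exp(-6.0514) = 0.0024
F(t) = 1 - 0.0024
F(t) = 0.9976

0.9976


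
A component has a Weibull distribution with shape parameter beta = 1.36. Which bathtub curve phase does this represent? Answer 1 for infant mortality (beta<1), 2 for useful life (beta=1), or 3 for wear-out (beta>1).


beta = 1.36
Compare beta to 1:
beta < 1 => infant mortality (phase 1)
beta = 1 => useful life (phase 2)
beta > 1 => wear-out (phase 3)
Since beta = 1.36, this is wear-out (increasing failure rate)
Phase = 3

3


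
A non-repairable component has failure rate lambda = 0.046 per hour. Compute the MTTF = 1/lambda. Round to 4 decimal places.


lambda = 0.046
MTTF = 1 / 0.046
MTTF = 21.7391

21.7391


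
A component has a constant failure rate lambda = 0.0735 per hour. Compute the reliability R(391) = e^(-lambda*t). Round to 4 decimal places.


lambda = 0.0735
t = 391
lambda * t = 28.7385
R(t) = e^(-28.7385)
R(t) = 0.0

0.0


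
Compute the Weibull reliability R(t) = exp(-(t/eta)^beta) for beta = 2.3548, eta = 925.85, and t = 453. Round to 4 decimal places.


beta = 2.3548, eta = 925.85, t = 453
t/eta = 453 / 925.85 = 0.4893
(t/eta)^beta = 0.4893^2.3548 = 0.1858
R(t) = exp(-0.1858)
R(t) = 0.8305

0.8305


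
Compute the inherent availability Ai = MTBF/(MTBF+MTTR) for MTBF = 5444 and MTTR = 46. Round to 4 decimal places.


MTBF = 5444
MTTR = 46
MTBF + MTTR = 5490
Ai = 5444 / 5490
Ai = 0.9916

0.9916


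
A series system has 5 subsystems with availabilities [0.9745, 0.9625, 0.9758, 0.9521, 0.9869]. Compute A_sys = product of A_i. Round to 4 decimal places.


Subsystems: [0.9745, 0.9625, 0.9758, 0.9521, 0.9869]
After subsystem 1 (A=0.9745): product = 0.9745
After subsystem 2 (A=0.9625): product = 0.938
After subsystem 3 (A=0.9758): product = 0.9153
After subsystem 4 (A=0.9521): product = 0.8714
After subsystem 5 (A=0.9869): product = 0.86
A_sys = 0.86

0.86


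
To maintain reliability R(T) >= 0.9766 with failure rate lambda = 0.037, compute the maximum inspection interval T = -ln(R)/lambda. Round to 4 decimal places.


R_target = 0.9766
lambda = 0.037
-ln(0.9766) = 0.0237
T = 0.0237 / 0.037
T = 0.6399

0.6399


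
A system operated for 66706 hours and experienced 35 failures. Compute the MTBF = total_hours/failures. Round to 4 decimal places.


total_hours = 66706
failures = 35
MTBF = 66706 / 35
MTBF = 1905.8857

1905.8857


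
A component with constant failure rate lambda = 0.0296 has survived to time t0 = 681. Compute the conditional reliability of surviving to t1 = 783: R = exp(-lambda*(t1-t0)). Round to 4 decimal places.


lambda = 0.0296
t0 = 681, t1 = 783
t1 - t0 = 102
lambda * (t1-t0) = 0.0296 * 102 = 3.0192
R = exp(-3.0192)
R = 0.0488

0.0488


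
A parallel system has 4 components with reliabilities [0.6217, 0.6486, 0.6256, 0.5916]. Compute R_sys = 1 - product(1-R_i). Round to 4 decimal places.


Components: [0.6217, 0.6486, 0.6256, 0.5916]
(1 - 0.6217) = 0.3783, running product = 0.3783
(1 - 0.6486) = 0.3514, running product = 0.1329
(1 - 0.6256) = 0.3744, running product = 0.0498
(1 - 0.5916) = 0.4084, running product = 0.0203
Product of (1-R_i) = 0.0203
R_sys = 1 - 0.0203 = 0.9797

0.9797


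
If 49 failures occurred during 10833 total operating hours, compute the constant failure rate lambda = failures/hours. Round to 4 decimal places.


failures = 49
total_hours = 10833
lambda = 49 / 10833
lambda = 0.0045

0.0045


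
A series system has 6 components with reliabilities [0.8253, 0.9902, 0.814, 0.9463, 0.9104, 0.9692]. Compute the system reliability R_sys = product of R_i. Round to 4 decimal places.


Components: [0.8253, 0.9902, 0.814, 0.9463, 0.9104, 0.9692]
After component 1 (R=0.8253): product = 0.8253
After component 2 (R=0.9902): product = 0.8172
After component 3 (R=0.814): product = 0.6652
After component 4 (R=0.9463): product = 0.6295
After component 5 (R=0.9104): product = 0.5731
After component 6 (R=0.9692): product = 0.5554
R_sys = 0.5554

0.5554


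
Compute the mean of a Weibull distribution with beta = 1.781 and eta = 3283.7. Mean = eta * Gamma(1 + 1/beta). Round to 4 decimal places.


beta = 1.781, eta = 3283.7
1/beta = 0.5615
1 + 1/beta = 1.5615
Gamma(1.5615) = 0.8898
Mean = 3283.7 * 0.8898
Mean = 2921.7058

2921.7058


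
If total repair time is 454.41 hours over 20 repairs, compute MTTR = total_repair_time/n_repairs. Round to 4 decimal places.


total_repair_time = 454.41
n_repairs = 20
MTTR = 454.41 / 20
MTTR = 22.7205

22.7205


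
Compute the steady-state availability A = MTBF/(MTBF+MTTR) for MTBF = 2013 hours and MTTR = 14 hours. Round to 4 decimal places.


MTBF = 2013
MTTR = 14
MTBF + MTTR = 2027
A = 2013 / 2027
A = 0.9931

0.9931


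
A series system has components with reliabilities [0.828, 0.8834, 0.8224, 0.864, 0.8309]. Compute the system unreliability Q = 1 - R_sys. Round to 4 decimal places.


Components: [0.828, 0.8834, 0.8224, 0.864, 0.8309]
After component 1: product = 0.828
After component 2: product = 0.7315
After component 3: product = 0.6015
After component 4: product = 0.5197
After component 5: product = 0.4319
R_sys = 0.4319
Q = 1 - 0.4319 = 0.5681

0.5681


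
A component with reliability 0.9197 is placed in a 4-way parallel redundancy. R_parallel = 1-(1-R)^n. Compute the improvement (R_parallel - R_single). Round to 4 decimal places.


R_single = 0.9197, n = 4
1 - R_single = 0.0803
(1 - R_single)^n = 0.0803^4 = 0.0
R_parallel = 1 - 0.0 = 1.0
Improvement = 1.0 - 0.9197
Improvement = 0.0803

0.0803


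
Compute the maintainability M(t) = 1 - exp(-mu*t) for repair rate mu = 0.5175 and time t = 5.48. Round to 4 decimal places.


mu = 0.5175, t = 5.48
mu * t = 0.5175 * 5.48 = 2.8359
exp(-2.8359) = 0.0587
M(t) = 1 - 0.0587
M(t) = 0.9413

0.9413


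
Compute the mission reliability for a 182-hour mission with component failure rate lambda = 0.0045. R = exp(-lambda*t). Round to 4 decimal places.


lambda = 0.0045
mission_time = 182
lambda * t = 0.0045 * 182 = 0.819
R = exp(-0.819)
R = 0.4409

0.4409


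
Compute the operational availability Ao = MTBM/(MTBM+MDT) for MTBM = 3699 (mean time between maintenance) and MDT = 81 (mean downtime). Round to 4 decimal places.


MTBM = 3699
MDT = 81
MTBM + MDT = 3780
Ao = 3699 / 3780
Ao = 0.9786

0.9786


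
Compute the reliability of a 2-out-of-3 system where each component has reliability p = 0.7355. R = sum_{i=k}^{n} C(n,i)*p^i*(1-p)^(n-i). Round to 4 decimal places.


k = 2, n = 3, p = 0.7355
i=2: C(3,2)=3 * 0.7355^2 * 0.2645^1 = 0.4293
i=3: C(3,3)=1 * 0.7355^3 * 0.2645^0 = 0.3979
R = sum of terms = 0.8271

0.8271


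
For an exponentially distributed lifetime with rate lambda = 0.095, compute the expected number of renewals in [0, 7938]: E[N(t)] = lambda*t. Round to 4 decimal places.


lambda = 0.095
t = 7938
E[N(t)] = lambda * t
E[N(t)] = 0.095 * 7938
E[N(t)] = 754.11

754.11


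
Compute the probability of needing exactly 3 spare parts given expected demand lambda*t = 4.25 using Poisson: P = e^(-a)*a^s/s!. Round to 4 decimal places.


a = 4.25, s = 3
e^(-a) = e^(-4.25) = 0.0143
a^s = 4.25^3 = 76.7656
s! = 6
P = 0.0143 * 76.7656 / 6
P = 0.1825

0.1825


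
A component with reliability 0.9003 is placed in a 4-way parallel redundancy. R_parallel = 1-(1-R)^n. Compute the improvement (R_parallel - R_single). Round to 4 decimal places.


R_single = 0.9003, n = 4
1 - R_single = 0.0997
(1 - R_single)^n = 0.0997^4 = 0.0001
R_parallel = 1 - 0.0001 = 0.9999
Improvement = 0.9999 - 0.9003
Improvement = 0.0996

0.0996


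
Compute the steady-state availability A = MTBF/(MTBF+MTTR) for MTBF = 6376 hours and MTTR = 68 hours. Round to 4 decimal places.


MTBF = 6376
MTTR = 68
MTBF + MTTR = 6444
A = 6376 / 6444
A = 0.9894

0.9894


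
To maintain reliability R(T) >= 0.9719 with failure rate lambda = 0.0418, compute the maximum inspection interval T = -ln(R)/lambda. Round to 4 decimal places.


R_target = 0.9719
lambda = 0.0418
-ln(0.9719) = 0.0285
T = 0.0285 / 0.0418
T = 0.6819

0.6819


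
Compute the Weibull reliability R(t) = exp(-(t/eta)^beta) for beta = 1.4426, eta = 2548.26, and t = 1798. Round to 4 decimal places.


beta = 1.4426, eta = 2548.26, t = 1798
t/eta = 1798 / 2548.26 = 0.7056
(t/eta)^beta = 0.7056^1.4426 = 0.6047
R(t) = exp(-0.6047)
R(t) = 0.5463

0.5463


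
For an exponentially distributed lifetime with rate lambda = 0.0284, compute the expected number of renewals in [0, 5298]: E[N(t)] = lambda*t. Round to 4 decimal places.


lambda = 0.0284
t = 5298
E[N(t)] = lambda * t
E[N(t)] = 0.0284 * 5298
E[N(t)] = 150.4632

150.4632


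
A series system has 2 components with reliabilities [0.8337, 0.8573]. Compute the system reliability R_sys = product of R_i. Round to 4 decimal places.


Components: [0.8337, 0.8573]
After component 1 (R=0.8337): product = 0.8337
After component 2 (R=0.8573): product = 0.7147
R_sys = 0.7147

0.7147


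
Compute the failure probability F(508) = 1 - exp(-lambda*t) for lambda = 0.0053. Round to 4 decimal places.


lambda = 0.0053, t = 508
lambda * t = 2.6924
exp(-2.6924) = 0.0677
F(t) = 1 - 0.0677
F(t) = 0.9323

0.9323


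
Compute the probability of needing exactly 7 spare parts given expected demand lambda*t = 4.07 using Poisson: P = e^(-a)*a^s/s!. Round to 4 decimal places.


a = 4.07, s = 7
e^(-a) = e^(-4.07) = 0.0171
a^s = 4.07^7 = 18499.5372
s! = 5040
P = 0.0171 * 18499.5372 / 5040
P = 0.0627

0.0627


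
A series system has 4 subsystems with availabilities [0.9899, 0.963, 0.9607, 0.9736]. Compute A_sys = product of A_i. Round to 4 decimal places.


Subsystems: [0.9899, 0.963, 0.9607, 0.9736]
After subsystem 1 (A=0.9899): product = 0.9899
After subsystem 2 (A=0.963): product = 0.9533
After subsystem 3 (A=0.9607): product = 0.9158
After subsystem 4 (A=0.9736): product = 0.8916
A_sys = 0.8916

0.8916


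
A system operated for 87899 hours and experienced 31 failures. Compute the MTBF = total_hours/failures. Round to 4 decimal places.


total_hours = 87899
failures = 31
MTBF = 87899 / 31
MTBF = 2835.4516

2835.4516


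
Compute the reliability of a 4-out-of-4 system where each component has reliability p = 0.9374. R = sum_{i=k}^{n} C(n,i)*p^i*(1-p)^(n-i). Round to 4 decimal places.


k = 4, n = 4, p = 0.9374
i=4: C(4,4)=1 * 0.9374^4 * 0.0626^0 = 0.7721
R = sum of terms = 0.7721

0.7721


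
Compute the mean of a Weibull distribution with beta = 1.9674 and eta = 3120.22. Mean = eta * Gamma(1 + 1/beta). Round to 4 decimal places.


beta = 1.9674, eta = 3120.22
1/beta = 0.5083
1 + 1/beta = 1.5083
Gamma(1.5083) = 0.8865
Mean = 3120.22 * 0.8865
Mean = 2766.1476

2766.1476


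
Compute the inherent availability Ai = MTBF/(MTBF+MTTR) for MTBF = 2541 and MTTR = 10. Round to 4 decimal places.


MTBF = 2541
MTTR = 10
MTBF + MTTR = 2551
Ai = 2541 / 2551
Ai = 0.9961

0.9961


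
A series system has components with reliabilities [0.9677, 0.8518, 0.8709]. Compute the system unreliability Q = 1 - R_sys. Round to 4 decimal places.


Components: [0.9677, 0.8518, 0.8709]
After component 1: product = 0.9677
After component 2: product = 0.8243
After component 3: product = 0.7179
R_sys = 0.7179
Q = 1 - 0.7179 = 0.2821

0.2821


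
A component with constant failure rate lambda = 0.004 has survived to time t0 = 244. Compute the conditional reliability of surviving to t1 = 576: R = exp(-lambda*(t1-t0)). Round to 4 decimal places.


lambda = 0.004
t0 = 244, t1 = 576
t1 - t0 = 332
lambda * (t1-t0) = 0.004 * 332 = 1.328
R = exp(-1.328)
R = 0.265

0.265


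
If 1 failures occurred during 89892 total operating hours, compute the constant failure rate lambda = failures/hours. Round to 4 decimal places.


failures = 1
total_hours = 89892
lambda = 1 / 89892
lambda = 0.0

0.0


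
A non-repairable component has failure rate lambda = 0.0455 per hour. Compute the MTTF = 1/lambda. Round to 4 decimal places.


lambda = 0.0455
MTTF = 1 / 0.0455
MTTF = 21.978

21.978


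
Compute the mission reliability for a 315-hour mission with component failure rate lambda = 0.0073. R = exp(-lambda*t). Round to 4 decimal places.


lambda = 0.0073
mission_time = 315
lambda * t = 0.0073 * 315 = 2.2995
R = exp(-2.2995)
R = 0.1003

0.1003


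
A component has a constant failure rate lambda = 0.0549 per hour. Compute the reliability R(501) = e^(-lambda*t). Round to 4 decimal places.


lambda = 0.0549
t = 501
lambda * t = 27.5049
R(t) = e^(-27.5049)
R(t) = 0.0

0.0


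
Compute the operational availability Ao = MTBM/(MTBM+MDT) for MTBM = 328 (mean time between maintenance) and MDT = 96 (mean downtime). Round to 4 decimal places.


MTBM = 328
MDT = 96
MTBM + MDT = 424
Ao = 328 / 424
Ao = 0.7736

0.7736


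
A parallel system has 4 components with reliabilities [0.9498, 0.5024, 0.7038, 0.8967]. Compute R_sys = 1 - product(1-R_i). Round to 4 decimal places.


Components: [0.9498, 0.5024, 0.7038, 0.8967]
(1 - 0.9498) = 0.0502, running product = 0.0502
(1 - 0.5024) = 0.4976, running product = 0.025
(1 - 0.7038) = 0.2962, running product = 0.0074
(1 - 0.8967) = 0.1033, running product = 0.0008
Product of (1-R_i) = 0.0008
R_sys = 1 - 0.0008 = 0.9992

0.9992


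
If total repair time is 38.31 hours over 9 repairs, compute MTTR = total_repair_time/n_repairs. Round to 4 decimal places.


total_repair_time = 38.31
n_repairs = 9
MTTR = 38.31 / 9
MTTR = 4.2567

4.2567
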